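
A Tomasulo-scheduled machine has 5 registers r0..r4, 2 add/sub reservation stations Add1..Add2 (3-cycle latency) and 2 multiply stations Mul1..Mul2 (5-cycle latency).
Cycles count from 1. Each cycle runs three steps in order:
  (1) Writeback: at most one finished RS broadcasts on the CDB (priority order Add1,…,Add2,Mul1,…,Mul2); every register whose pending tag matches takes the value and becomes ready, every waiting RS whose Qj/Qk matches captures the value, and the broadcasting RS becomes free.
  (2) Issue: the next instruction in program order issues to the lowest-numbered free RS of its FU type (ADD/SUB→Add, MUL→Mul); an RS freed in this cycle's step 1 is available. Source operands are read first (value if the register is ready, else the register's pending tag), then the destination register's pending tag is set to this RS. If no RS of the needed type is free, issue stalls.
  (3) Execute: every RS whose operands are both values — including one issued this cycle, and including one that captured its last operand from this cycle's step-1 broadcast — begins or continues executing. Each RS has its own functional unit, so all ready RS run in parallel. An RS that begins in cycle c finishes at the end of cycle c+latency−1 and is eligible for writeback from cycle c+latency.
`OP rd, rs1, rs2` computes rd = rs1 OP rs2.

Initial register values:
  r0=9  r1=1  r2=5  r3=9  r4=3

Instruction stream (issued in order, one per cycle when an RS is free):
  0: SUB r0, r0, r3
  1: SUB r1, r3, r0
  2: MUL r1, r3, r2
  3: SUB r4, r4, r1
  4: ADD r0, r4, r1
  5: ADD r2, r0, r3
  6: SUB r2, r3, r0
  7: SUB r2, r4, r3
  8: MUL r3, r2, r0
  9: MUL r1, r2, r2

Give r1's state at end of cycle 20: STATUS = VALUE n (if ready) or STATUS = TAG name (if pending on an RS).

c1: issue SUB r0<-Add1 | r0:Add1,r1:1,r2:5,r3:9,r4:3
c2: issue SUB r1<-Add2 | r0:Add1,r1:Add2,r2:5,r3:9,r4:3
c3: issue MUL r1<-Mul1 | r0:Add1,r1:Mul1,r2:5,r3:9,r4:3
c4: CDB Add1=0; issue SUB r4<-Add1 | r0:0,r1:Mul1,r2:5,r3:9,r4:Add1
c5: stall | r0:0,r1:Mul1,r2:5,r3:9,r4:Add1
c6: stall | r0:0,r1:Mul1,r2:5,r3:9,r4:Add1
c7: CDB Add2=9; issue ADD r0<-Add2 | r0:Add2,r1:Mul1,r2:5,r3:9,r4:Add1
c8: CDB Mul1=45; stall | r0:Add2,r1:45,r2:5,r3:9,r4:Add1
c9: stall | r0:Add2,r1:45,r2:5,r3:9,r4:Add1
c10: stall | r0:Add2,r1:45,r2:5,r3:9,r4:Add1
c11: CDB Add1=-42; issue ADD r2<-Add1 | r0:Add2,r1:45,r2:Add1,r3:9,r4:-42
c12: stall | r0:Add2,r1:45,r2:Add1,r3:9,r4:-42
c13: stall | r0:Add2,r1:45,r2:Add1,r3:9,r4:-42
c14: CDB Add2=3; issue SUB r2<-Add2 | r0:3,r1:45,r2:Add2,r3:9,r4:-42
c15: stall | r0:3,r1:45,r2:Add2,r3:9,r4:-42
c16: stall | r0:3,r1:45,r2:Add2,r3:9,r4:-42
c17: CDB Add1=12; issue SUB r2<-Add1 | r0:3,r1:45,r2:Add1,r3:9,r4:-42
c18: CDB Add2=6; issue MUL r3<-Mul1 | r0:3,r1:45,r2:Add1,r3:Mul1,r4:-42
c19: issue MUL r1<-Mul2 | r0:3,r1:Mul2,r2:Add1,r3:Mul1,r4:-42
c20: CDB Add1=-51 | r0:3,r1:Mul2,r2:-51,r3:Mul1,r4:-42

STATUS = TAG Mul2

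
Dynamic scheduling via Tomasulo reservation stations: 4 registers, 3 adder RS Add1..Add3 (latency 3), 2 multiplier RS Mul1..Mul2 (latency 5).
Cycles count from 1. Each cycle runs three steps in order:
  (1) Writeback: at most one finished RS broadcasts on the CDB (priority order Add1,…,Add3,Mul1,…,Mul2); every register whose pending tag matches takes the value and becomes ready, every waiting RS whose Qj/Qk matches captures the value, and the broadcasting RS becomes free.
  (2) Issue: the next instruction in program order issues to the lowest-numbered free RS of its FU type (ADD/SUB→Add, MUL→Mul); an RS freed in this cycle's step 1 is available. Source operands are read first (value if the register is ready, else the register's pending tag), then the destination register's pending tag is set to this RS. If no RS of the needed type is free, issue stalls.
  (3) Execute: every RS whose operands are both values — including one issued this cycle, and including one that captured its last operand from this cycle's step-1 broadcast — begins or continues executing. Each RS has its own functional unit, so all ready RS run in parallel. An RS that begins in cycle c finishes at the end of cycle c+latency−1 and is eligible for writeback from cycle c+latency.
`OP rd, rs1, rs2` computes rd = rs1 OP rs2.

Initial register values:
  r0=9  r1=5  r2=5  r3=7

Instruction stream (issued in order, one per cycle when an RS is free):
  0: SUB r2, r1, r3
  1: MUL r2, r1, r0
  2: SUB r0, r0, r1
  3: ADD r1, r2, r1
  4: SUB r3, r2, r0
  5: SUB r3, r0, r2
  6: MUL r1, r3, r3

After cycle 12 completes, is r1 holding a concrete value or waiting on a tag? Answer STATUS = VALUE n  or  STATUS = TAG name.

STATUS = TAG Mul1

  c1: issue SUB r2<-Add1  regs: r0:9,r1:5,r2:Add1,r3:7
  c2: issue MUL r2<-Mul1  regs: r0:9,r1:5,r2:Mul1,r3:7
  c3: issue SUB r0<-Add2  regs: r0:Add2,r1:5,r2:Mul1,r3:7
  c4: CDB Add1=-2; issue ADD r1<-Add1  regs: r0:Add2,r1:Add1,r2:Mul1,r3:7
  c5: issue SUB r3<-Add3  regs: r0:Add2,r1:Add1,r2:Mul1,r3:Add3
  c6: CDB Add2=4; issue SUB r3<-Add2  regs: r0:4,r1:Add1,r2:Mul1,r3:Add2
  c7: CDB Mul1=45; issue MUL r1<-Mul1  regs: r0:4,r1:Mul1,r2:45,r3:Add2
  c8: -  regs: r0:4,r1:Mul1,r2:45,r3:Add2
  c9: -  regs: r0:4,r1:Mul1,r2:45,r3:Add2
  c10: CDB Add1=50  regs: r0:4,r1:Mul1,r2:45,r3:Add2
  c11: CDB Add2=-41  regs: r0:4,r1:Mul1,r2:45,r3:-41
  c12: CDB Add3=41  regs: r0:4,r1:Mul1,r2:45,r3:-41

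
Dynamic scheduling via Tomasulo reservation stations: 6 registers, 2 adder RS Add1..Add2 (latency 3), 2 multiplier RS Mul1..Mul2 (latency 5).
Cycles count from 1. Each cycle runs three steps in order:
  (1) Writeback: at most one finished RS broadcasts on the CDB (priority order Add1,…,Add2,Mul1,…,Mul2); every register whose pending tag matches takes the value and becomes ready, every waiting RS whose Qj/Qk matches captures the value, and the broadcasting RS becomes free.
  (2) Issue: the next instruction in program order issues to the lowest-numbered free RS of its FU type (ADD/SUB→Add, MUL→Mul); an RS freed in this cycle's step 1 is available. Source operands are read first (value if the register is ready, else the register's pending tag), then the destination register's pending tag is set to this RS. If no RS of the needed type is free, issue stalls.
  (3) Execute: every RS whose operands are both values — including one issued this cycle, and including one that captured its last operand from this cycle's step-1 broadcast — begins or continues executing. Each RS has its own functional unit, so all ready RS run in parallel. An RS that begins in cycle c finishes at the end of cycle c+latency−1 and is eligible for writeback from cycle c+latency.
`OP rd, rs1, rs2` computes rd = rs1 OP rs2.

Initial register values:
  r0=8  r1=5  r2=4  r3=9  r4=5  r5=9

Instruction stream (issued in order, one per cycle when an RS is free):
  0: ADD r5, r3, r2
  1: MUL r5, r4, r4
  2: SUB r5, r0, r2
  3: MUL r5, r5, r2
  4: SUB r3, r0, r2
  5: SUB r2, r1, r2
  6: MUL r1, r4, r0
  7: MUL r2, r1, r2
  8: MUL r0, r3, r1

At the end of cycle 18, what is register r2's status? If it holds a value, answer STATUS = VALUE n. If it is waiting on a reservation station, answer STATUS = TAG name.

STATUS = VALUE 40

c1: issue ADD r5<-Add1 | r0:8,r1:5,r2:4,r3:9,r4:5,r5:Add1
c2: issue MUL r5<-Mul1 | r0:8,r1:5,r2:4,r3:9,r4:5,r5:Mul1
c3: issue SUB r5<-Add2 | r0:8,r1:5,r2:4,r3:9,r4:5,r5:Add2
c4: CDB Add1=13; issue MUL r5<-Mul2 | r0:8,r1:5,r2:4,r3:9,r4:5,r5:Mul2
c5: issue SUB r3<-Add1 | r0:8,r1:5,r2:4,r3:Add1,r4:5,r5:Mul2
c6: CDB Add2=4; issue SUB r2<-Add2 | r0:8,r1:5,r2:Add2,r3:Add1,r4:5,r5:Mul2
c7: CDB Mul1=25; issue MUL r1<-Mul1 | r0:8,r1:Mul1,r2:Add2,r3:Add1,r4:5,r5:Mul2
c8: CDB Add1=4; stall | r0:8,r1:Mul1,r2:Add2,r3:4,r4:5,r5:Mul2
c9: CDB Add2=1; stall | r0:8,r1:Mul1,r2:1,r3:4,r4:5,r5:Mul2
c10: stall | r0:8,r1:Mul1,r2:1,r3:4,r4:5,r5:Mul2
c11: CDB Mul2=16; issue MUL r2<-Mul2 | r0:8,r1:Mul1,r2:Mul2,r3:4,r4:5,r5:16
c12: CDB Mul1=40; issue MUL r0<-Mul1 | r0:Mul1,r1:40,r2:Mul2,r3:4,r4:5,r5:16
c13: - | r0:Mul1,r1:40,r2:Mul2,r3:4,r4:5,r5:16
c14: - | r0:Mul1,r1:40,r2:Mul2,r3:4,r4:5,r5:16
c15: - | r0:Mul1,r1:40,r2:Mul2,r3:4,r4:5,r5:16
c16: - | r0:Mul1,r1:40,r2:Mul2,r3:4,r4:5,r5:16
c17: CDB Mul1=160 | r0:160,r1:40,r2:Mul2,r3:4,r4:5,r5:16
c18: CDB Mul2=40 | r0:160,r1:40,r2:40,r3:4,r4:5,r5:16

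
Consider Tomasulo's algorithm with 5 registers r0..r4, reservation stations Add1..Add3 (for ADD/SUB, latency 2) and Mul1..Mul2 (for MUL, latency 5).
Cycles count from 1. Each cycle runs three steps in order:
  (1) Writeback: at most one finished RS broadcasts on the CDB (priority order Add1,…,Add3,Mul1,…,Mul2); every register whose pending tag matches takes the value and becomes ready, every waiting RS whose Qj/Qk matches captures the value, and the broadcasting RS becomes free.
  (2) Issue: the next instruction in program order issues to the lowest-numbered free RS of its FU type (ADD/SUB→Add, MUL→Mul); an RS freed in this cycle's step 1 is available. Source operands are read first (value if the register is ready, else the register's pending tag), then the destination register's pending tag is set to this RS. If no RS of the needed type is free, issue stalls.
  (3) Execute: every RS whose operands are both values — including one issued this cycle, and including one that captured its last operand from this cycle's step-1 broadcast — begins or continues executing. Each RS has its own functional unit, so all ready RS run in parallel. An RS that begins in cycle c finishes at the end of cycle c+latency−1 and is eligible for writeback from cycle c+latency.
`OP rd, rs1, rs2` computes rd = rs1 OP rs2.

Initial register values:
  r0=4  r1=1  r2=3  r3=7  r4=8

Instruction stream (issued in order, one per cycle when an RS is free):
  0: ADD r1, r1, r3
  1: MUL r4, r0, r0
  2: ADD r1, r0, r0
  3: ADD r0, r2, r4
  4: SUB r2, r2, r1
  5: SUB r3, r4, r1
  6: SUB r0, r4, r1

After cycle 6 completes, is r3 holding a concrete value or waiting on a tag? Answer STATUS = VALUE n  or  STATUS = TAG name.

c1: issue ADD r1<-Add1 | r0:4,r1:Add1,r2:3,r3:7,r4:8
c2: issue MUL r4<-Mul1 | r0:4,r1:Add1,r2:3,r3:7,r4:Mul1
c3: CDB Add1=8; issue ADD r1<-Add1 | r0:4,r1:Add1,r2:3,r3:7,r4:Mul1
c4: issue ADD r0<-Add2 | r0:Add2,r1:Add1,r2:3,r3:7,r4:Mul1
c5: CDB Add1=8; issue SUB r2<-Add1 | r0:Add2,r1:8,r2:Add1,r3:7,r4:Mul1
c6: issue SUB r3<-Add3 | r0:Add2,r1:8,r2:Add1,r3:Add3,r4:Mul1

STATUS = TAG Add3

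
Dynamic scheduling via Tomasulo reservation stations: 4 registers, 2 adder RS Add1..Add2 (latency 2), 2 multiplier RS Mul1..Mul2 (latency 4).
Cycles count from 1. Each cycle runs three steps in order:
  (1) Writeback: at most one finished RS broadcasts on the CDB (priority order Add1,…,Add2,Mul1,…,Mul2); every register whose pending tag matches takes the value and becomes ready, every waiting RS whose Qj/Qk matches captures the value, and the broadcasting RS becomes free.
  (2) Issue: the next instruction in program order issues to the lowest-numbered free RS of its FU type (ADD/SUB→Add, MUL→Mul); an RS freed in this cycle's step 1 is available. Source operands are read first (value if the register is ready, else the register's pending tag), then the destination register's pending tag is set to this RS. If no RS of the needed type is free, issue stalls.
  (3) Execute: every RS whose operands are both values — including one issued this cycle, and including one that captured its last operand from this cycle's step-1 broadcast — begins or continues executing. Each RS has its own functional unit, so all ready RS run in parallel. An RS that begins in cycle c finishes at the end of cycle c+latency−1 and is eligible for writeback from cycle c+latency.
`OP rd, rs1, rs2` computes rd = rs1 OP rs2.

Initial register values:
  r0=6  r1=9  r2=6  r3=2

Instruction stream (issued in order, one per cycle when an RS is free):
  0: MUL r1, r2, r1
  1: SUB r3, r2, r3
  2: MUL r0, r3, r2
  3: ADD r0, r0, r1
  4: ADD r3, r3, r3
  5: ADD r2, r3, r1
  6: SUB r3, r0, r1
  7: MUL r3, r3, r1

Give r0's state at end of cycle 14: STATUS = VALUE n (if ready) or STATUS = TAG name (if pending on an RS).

STATUS = VALUE 78

cycle 1: issue MUL r1<-Mul1 // r0:6,r1:Mul1,r2:6,r3:2
cycle 2: issue SUB r3<-Add1 // r0:6,r1:Mul1,r2:6,r3:Add1
cycle 3: issue MUL r0<-Mul2 // r0:Mul2,r1:Mul1,r2:6,r3:Add1
cycle 4: CDB Add1=4; issue ADD r0<-Add1 // r0:Add1,r1:Mul1,r2:6,r3:4
cycle 5: CDB Mul1=54; issue ADD r3<-Add2 // r0:Add1,r1:54,r2:6,r3:Add2
cycle 6: stall // r0:Add1,r1:54,r2:6,r3:Add2
cycle 7: CDB Add2=8; issue ADD r2<-Add2 // r0:Add1,r1:54,r2:Add2,r3:8
cycle 8: CDB Mul2=24; stall // r0:Add1,r1:54,r2:Add2,r3:8
cycle 9: CDB Add2=62; issue SUB r3<-Add2 // r0:Add1,r1:54,r2:62,r3:Add2
cycle 10: CDB Add1=78; issue MUL r3<-Mul1 // r0:78,r1:54,r2:62,r3:Mul1
cycle 11: - // r0:78,r1:54,r2:62,r3:Mul1
cycle 12: CDB Add2=24 // r0:78,r1:54,r2:62,r3:Mul1
cycle 13: - // r0:78,r1:54,r2:62,r3:Mul1
cycle 14: - // r0:78,r1:54,r2:62,r3:Mul1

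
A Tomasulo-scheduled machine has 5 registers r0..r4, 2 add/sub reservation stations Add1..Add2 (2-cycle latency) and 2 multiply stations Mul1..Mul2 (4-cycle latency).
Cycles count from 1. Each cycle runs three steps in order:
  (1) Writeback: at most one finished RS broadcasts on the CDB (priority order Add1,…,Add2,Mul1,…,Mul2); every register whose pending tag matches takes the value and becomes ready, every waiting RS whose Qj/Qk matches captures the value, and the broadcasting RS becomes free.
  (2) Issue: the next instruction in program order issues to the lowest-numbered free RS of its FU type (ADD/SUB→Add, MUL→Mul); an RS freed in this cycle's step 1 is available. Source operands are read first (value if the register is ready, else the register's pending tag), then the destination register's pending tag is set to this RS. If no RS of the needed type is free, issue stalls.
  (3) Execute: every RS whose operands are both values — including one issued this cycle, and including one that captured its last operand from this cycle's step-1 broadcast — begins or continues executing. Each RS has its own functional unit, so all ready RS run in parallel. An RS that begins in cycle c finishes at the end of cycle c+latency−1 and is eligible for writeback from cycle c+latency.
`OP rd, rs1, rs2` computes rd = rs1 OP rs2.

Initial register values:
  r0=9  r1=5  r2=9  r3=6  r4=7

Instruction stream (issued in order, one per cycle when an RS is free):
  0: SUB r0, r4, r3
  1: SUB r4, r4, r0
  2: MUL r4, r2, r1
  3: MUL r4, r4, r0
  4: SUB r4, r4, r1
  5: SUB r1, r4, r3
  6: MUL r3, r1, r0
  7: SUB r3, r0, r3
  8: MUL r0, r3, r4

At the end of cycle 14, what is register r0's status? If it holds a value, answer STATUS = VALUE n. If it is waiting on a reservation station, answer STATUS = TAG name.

STATUS = TAG Mul2

cycle 1: issue SUB r0<-Add1 // r0:Add1,r1:5,r2:9,r3:6,r4:7
cycle 2: issue SUB r4<-Add2 // r0:Add1,r1:5,r2:9,r3:6,r4:Add2
cycle 3: CDB Add1=1; issue MUL r4<-Mul1 // r0:1,r1:5,r2:9,r3:6,r4:Mul1
cycle 4: issue MUL r4<-Mul2 // r0:1,r1:5,r2:9,r3:6,r4:Mul2
cycle 5: CDB Add2=6; issue SUB r4<-Add1 // r0:1,r1:5,r2:9,r3:6,r4:Add1
cycle 6: issue SUB r1<-Add2 // r0:1,r1:Add2,r2:9,r3:6,r4:Add1
cycle 7: CDB Mul1=45; issue MUL r3<-Mul1 // r0:1,r1:Add2,r2:9,r3:Mul1,r4:Add1
cycle 8: stall // r0:1,r1:Add2,r2:9,r3:Mul1,r4:Add1
cycle 9: stall // r0:1,r1:Add2,r2:9,r3:Mul1,r4:Add1
cycle 10: stall // r0:1,r1:Add2,r2:9,r3:Mul1,r4:Add1
cycle 11: CDB Mul2=45; stall // r0:1,r1:Add2,r2:9,r3:Mul1,r4:Add1
cycle 12: stall // r0:1,r1:Add2,r2:9,r3:Mul1,r4:Add1
cycle 13: CDB Add1=40; issue SUB r3<-Add1 // r0:1,r1:Add2,r2:9,r3:Add1,r4:40
cycle 14: issue MUL r0<-Mul2 // r0:Mul2,r1:Add2,r2:9,r3:Add1,r4:40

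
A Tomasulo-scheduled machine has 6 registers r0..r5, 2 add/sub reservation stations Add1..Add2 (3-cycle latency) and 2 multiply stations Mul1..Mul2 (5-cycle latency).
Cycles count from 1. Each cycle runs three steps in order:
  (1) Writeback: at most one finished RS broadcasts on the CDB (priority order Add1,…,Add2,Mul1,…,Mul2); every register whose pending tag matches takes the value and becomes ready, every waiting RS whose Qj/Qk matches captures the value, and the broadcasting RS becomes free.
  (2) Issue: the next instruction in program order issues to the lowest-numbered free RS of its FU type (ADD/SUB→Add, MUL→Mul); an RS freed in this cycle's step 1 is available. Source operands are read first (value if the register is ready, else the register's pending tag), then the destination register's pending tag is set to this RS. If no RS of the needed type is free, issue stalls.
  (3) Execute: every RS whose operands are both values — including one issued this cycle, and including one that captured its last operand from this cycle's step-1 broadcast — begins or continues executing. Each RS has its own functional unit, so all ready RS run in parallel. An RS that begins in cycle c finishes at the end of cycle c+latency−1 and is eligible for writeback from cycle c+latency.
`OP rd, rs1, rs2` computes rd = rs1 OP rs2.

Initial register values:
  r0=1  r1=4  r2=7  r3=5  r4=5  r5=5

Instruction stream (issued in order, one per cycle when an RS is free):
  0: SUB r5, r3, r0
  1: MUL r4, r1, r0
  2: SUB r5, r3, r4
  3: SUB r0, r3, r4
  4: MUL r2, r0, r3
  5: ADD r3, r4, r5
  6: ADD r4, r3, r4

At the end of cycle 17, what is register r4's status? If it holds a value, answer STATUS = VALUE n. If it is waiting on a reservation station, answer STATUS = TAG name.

STATUS = VALUE 9

  c1: issue SUB r5<-Add1  regs: r0:1,r1:4,r2:7,r3:5,r4:5,r5:Add1
  c2: issue MUL r4<-Mul1  regs: r0:1,r1:4,r2:7,r3:5,r4:Mul1,r5:Add1
  c3: issue SUB r5<-Add2  regs: r0:1,r1:4,r2:7,r3:5,r4:Mul1,r5:Add2
  c4: CDB Add1=4; issue SUB r0<-Add1  regs: r0:Add1,r1:4,r2:7,r3:5,r4:Mul1,r5:Add2
  c5: issue MUL r2<-Mul2  regs: r0:Add1,r1:4,r2:Mul2,r3:5,r4:Mul1,r5:Add2
  c6: stall  regs: r0:Add1,r1:4,r2:Mul2,r3:5,r4:Mul1,r5:Add2
  c7: CDB Mul1=4; stall  regs: r0:Add1,r1:4,r2:Mul2,r3:5,r4:4,r5:Add2
  c8: stall  regs: r0:Add1,r1:4,r2:Mul2,r3:5,r4:4,r5:Add2
  c9: stall  regs: r0:Add1,r1:4,r2:Mul2,r3:5,r4:4,r5:Add2
  c10: CDB Add1=1; issue ADD r3<-Add1  regs: r0:1,r1:4,r2:Mul2,r3:Add1,r4:4,r5:Add2
  c11: CDB Add2=1; issue ADD r4<-Add2  regs: r0:1,r1:4,r2:Mul2,r3:Add1,r4:Add2,r5:1
  c12: -  regs: r0:1,r1:4,r2:Mul2,r3:Add1,r4:Add2,r5:1
  c13: -  regs: r0:1,r1:4,r2:Mul2,r3:Add1,r4:Add2,r5:1
  c14: CDB Add1=5  regs: r0:1,r1:4,r2:Mul2,r3:5,r4:Add2,r5:1
  c15: CDB Mul2=5  regs: r0:1,r1:4,r2:5,r3:5,r4:Add2,r5:1
  c16: -  regs: r0:1,r1:4,r2:5,r3:5,r4:Add2,r5:1
  c17: CDB Add2=9  regs: r0:1,r1:4,r2:5,r3:5,r4:9,r5:1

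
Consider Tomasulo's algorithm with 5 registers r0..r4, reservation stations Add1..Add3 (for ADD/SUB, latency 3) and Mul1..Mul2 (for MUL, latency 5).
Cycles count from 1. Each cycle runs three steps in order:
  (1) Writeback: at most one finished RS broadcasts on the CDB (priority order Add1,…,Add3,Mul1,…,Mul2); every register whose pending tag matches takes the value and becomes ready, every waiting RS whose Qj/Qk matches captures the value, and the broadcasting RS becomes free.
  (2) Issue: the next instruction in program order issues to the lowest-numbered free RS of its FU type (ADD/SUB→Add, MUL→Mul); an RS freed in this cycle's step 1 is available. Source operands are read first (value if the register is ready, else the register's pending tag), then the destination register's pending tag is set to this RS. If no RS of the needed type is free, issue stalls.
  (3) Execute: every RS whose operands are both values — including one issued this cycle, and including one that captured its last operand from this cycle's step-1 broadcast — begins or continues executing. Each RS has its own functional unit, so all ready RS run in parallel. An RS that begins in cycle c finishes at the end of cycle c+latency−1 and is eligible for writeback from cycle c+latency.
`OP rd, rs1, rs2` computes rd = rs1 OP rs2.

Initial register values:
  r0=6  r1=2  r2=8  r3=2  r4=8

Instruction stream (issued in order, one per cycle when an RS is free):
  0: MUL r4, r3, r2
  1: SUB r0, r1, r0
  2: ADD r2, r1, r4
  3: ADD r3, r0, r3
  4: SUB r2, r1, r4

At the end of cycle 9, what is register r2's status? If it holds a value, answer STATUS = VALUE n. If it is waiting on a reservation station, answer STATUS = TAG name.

  c1: issue MUL r4<-Mul1  regs: r0:6,r1:2,r2:8,r3:2,r4:Mul1
  c2: issue SUB r0<-Add1  regs: r0:Add1,r1:2,r2:8,r3:2,r4:Mul1
  c3: issue ADD r2<-Add2  regs: r0:Add1,r1:2,r2:Add2,r3:2,r4:Mul1
  c4: issue ADD r3<-Add3  regs: r0:Add1,r1:2,r2:Add2,r3:Add3,r4:Mul1
  c5: CDB Add1=-4; issue SUB r2<-Add1  regs: r0:-4,r1:2,r2:Add1,r3:Add3,r4:Mul1
  c6: CDB Mul1=16  regs: r0:-4,r1:2,r2:Add1,r3:Add3,r4:16
  c7: -  regs: r0:-4,r1:2,r2:Add1,r3:Add3,r4:16
  c8: CDB Add3=-2  regs: r0:-4,r1:2,r2:Add1,r3:-2,r4:16
  c9: CDB Add1=-14  regs: r0:-4,r1:2,r2:-14,r3:-2,r4:16

STATUS = VALUE -14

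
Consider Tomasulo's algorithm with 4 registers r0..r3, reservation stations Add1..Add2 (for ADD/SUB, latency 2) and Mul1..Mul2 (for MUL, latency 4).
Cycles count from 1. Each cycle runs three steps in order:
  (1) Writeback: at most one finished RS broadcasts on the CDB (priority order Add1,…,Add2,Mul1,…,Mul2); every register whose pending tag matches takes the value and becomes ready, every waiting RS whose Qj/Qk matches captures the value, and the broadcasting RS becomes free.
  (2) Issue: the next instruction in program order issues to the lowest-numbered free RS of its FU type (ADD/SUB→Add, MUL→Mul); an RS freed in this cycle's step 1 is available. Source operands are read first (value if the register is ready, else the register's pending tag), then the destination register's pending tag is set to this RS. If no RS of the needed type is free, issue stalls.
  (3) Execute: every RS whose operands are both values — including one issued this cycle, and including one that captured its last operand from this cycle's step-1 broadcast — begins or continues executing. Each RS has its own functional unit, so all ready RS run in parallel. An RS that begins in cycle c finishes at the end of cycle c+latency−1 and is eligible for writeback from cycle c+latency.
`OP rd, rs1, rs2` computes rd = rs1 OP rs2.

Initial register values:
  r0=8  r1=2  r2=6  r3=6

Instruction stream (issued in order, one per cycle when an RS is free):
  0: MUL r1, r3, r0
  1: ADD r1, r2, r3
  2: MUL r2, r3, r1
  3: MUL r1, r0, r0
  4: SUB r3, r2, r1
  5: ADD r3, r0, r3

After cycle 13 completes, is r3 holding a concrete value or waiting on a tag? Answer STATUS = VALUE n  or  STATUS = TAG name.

STATUS = VALUE 16

c1: issue MUL r1<-Mul1 | r0:8,r1:Mul1,r2:6,r3:6
c2: issue ADD r1<-Add1 | r0:8,r1:Add1,r2:6,r3:6
c3: issue MUL r2<-Mul2 | r0:8,r1:Add1,r2:Mul2,r3:6
c4: CDB Add1=12; stall | r0:8,r1:12,r2:Mul2,r3:6
c5: CDB Mul1=48; issue MUL r1<-Mul1 | r0:8,r1:Mul1,r2:Mul2,r3:6
c6: issue SUB r3<-Add1 | r0:8,r1:Mul1,r2:Mul2,r3:Add1
c7: issue ADD r3<-Add2 | r0:8,r1:Mul1,r2:Mul2,r3:Add2
c8: CDB Mul2=72 | r0:8,r1:Mul1,r2:72,r3:Add2
c9: CDB Mul1=64 | r0:8,r1:64,r2:72,r3:Add2
c10: - | r0:8,r1:64,r2:72,r3:Add2
c11: CDB Add1=8 | r0:8,r1:64,r2:72,r3:Add2
c12: - | r0:8,r1:64,r2:72,r3:Add2
c13: CDB Add2=16 | r0:8,r1:64,r2:72,r3:16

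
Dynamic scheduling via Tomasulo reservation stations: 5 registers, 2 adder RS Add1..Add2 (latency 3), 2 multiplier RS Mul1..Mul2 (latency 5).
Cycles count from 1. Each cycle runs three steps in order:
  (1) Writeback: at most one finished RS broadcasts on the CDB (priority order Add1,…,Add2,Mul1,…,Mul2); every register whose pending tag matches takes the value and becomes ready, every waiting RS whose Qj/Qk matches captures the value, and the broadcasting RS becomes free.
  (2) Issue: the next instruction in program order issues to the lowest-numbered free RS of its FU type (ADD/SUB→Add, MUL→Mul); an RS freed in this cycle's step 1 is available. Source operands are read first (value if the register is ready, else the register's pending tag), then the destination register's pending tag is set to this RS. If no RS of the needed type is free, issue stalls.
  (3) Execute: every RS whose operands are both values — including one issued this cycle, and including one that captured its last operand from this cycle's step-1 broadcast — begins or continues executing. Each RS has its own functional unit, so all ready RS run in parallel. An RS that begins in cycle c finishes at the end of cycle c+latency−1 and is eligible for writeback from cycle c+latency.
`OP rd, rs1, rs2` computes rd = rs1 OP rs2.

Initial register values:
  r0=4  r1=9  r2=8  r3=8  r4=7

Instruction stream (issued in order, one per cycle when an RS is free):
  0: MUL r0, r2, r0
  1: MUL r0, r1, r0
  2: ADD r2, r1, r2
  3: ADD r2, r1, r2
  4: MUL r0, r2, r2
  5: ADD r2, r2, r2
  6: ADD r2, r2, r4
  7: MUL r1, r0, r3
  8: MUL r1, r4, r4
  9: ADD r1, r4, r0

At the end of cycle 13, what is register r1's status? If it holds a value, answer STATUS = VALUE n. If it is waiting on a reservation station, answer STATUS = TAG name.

STATUS = TAG Mul2

  c1: issue MUL r0<-Mul1  regs: r0:Mul1,r1:9,r2:8,r3:8,r4:7
  c2: issue MUL r0<-Mul2  regs: r0:Mul2,r1:9,r2:8,r3:8,r4:7
  c3: issue ADD r2<-Add1  regs: r0:Mul2,r1:9,r2:Add1,r3:8,r4:7
  c4: issue ADD r2<-Add2  regs: r0:Mul2,r1:9,r2:Add2,r3:8,r4:7
  c5: stall  regs: r0:Mul2,r1:9,r2:Add2,r3:8,r4:7
  c6: CDB Add1=17; stall  regs: r0:Mul2,r1:9,r2:Add2,r3:8,r4:7
  c7: CDB Mul1=32; issue MUL r0<-Mul1  regs: r0:Mul1,r1:9,r2:Add2,r3:8,r4:7
  c8: issue ADD r2<-Add1  regs: r0:Mul1,r1:9,r2:Add1,r3:8,r4:7
  c9: CDB Add2=26; issue ADD r2<-Add2  regs: r0:Mul1,r1:9,r2:Add2,r3:8,r4:7
  c10: stall  regs: r0:Mul1,r1:9,r2:Add2,r3:8,r4:7
  c11: stall  regs: r0:Mul1,r1:9,r2:Add2,r3:8,r4:7
  c12: CDB Add1=52; stall  regs: r0:Mul1,r1:9,r2:Add2,r3:8,r4:7
  c13: CDB Mul2=288; issue MUL r1<-Mul2  regs: r0:Mul1,r1:Mul2,r2:Add2,r3:8,r4:7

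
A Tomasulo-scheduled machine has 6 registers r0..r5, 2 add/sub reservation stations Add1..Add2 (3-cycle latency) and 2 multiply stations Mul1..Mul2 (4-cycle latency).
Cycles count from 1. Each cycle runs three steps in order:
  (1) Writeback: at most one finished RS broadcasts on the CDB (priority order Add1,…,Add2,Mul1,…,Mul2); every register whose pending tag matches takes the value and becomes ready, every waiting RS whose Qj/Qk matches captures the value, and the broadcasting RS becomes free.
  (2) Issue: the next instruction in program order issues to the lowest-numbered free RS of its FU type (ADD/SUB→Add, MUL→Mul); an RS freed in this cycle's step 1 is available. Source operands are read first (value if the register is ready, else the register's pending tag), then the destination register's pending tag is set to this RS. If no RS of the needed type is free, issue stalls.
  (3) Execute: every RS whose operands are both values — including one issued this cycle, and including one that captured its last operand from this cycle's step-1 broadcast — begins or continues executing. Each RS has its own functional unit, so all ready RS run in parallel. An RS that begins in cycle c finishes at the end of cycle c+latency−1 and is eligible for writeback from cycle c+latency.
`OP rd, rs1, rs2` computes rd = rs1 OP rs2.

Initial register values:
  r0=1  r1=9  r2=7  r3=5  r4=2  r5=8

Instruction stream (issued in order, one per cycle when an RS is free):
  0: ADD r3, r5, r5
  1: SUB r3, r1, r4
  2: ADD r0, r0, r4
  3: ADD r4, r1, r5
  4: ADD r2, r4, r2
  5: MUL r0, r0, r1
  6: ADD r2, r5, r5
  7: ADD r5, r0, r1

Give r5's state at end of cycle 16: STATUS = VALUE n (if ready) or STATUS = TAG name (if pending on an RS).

STATUS = VALUE 36

  c1: issue ADD r3<-Add1  regs: r0:1,r1:9,r2:7,r3:Add1,r4:2,r5:8
  c2: issue SUB r3<-Add2  regs: r0:1,r1:9,r2:7,r3:Add2,r4:2,r5:8
  c3: stall  regs: r0:1,r1:9,r2:7,r3:Add2,r4:2,r5:8
  c4: CDB Add1=16; issue ADD r0<-Add1  regs: r0:Add1,r1:9,r2:7,r3:Add2,r4:2,r5:8
  c5: CDB Add2=7; issue ADD r4<-Add2  regs: r0:Add1,r1:9,r2:7,r3:7,r4:Add2,r5:8
  c6: stall  regs: r0:Add1,r1:9,r2:7,r3:7,r4:Add2,r5:8
  c7: CDB Add1=3; issue ADD r2<-Add1  regs: r0:3,r1:9,r2:Add1,r3:7,r4:Add2,r5:8
  c8: CDB Add2=17; issue MUL r0<-Mul1  regs: r0:Mul1,r1:9,r2:Add1,r3:7,r4:17,r5:8
  c9: issue ADD r2<-Add2  regs: r0:Mul1,r1:9,r2:Add2,r3:7,r4:17,r5:8
  c10: stall  regs: r0:Mul1,r1:9,r2:Add2,r3:7,r4:17,r5:8
  c11: CDB Add1=24; issue ADD r5<-Add1  regs: r0:Mul1,r1:9,r2:Add2,r3:7,r4:17,r5:Add1
  c12: CDB Add2=16  regs: r0:Mul1,r1:9,r2:16,r3:7,r4:17,r5:Add1
  c13: CDB Mul1=27  regs: r0:27,r1:9,r2:16,r3:7,r4:17,r5:Add1
  c14: -  regs: r0:27,r1:9,r2:16,r3:7,r4:17,r5:Add1
  c15: -  regs: r0:27,r1:9,r2:16,r3:7,r4:17,r5:Add1
  c16: CDB Add1=36  regs: r0:27,r1:9,r2:16,r3:7,r4:17,r5:36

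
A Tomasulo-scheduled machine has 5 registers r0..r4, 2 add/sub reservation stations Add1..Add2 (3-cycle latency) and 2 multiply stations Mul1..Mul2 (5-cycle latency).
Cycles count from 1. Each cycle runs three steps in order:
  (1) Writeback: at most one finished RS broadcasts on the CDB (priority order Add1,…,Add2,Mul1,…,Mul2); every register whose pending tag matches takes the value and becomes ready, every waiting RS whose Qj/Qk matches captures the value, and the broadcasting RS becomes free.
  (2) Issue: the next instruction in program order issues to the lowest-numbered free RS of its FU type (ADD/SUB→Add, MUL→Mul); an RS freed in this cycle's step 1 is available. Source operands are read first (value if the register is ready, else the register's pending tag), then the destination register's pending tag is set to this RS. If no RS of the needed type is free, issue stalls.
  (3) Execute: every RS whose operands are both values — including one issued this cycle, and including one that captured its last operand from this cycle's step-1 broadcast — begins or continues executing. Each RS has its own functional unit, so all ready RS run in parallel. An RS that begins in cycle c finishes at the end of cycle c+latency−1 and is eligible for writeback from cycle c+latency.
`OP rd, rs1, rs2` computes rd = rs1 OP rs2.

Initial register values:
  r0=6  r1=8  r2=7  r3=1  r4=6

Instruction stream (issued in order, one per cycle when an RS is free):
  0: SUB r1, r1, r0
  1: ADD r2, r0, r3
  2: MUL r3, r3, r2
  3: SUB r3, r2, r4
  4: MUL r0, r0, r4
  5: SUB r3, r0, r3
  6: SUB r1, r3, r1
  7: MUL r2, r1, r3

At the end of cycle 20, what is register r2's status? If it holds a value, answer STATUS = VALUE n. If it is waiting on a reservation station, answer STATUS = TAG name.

c1: issue SUB r1<-Add1 | r0:6,r1:Add1,r2:7,r3:1,r4:6
c2: issue ADD r2<-Add2 | r0:6,r1:Add1,r2:Add2,r3:1,r4:6
c3: issue MUL r3<-Mul1 | r0:6,r1:Add1,r2:Add2,r3:Mul1,r4:6
c4: CDB Add1=2; issue SUB r3<-Add1 | r0:6,r1:2,r2:Add2,r3:Add1,r4:6
c5: CDB Add2=7; issue MUL r0<-Mul2 | r0:Mul2,r1:2,r2:7,r3:Add1,r4:6
c6: issue SUB r3<-Add2 | r0:Mul2,r1:2,r2:7,r3:Add2,r4:6
c7: stall | r0:Mul2,r1:2,r2:7,r3:Add2,r4:6
c8: CDB Add1=1; issue SUB r1<-Add1 | r0:Mul2,r1:Add1,r2:7,r3:Add2,r4:6
c9: stall | r0:Mul2,r1:Add1,r2:7,r3:Add2,r4:6
c10: CDB Mul1=7; issue MUL r2<-Mul1 | r0:Mul2,r1:Add1,r2:Mul1,r3:Add2,r4:6
c11: CDB Mul2=36 | r0:36,r1:Add1,r2:Mul1,r3:Add2,r4:6
c12: - | r0:36,r1:Add1,r2:Mul1,r3:Add2,r4:6
c13: - | r0:36,r1:Add1,r2:Mul1,r3:Add2,r4:6
c14: CDB Add2=35 | r0:36,r1:Add1,r2:Mul1,r3:35,r4:6
c15: - | r0:36,r1:Add1,r2:Mul1,r3:35,r4:6
c16: - | r0:36,r1:Add1,r2:Mul1,r3:35,r4:6
c17: CDB Add1=33 | r0:36,r1:33,r2:Mul1,r3:35,r4:6
c18: - | r0:36,r1:33,r2:Mul1,r3:35,r4:6
c19: - | r0:36,r1:33,r2:Mul1,r3:35,r4:6
c20: - | r0:36,r1:33,r2:Mul1,r3:35,r4:6

STATUS = TAG Mul1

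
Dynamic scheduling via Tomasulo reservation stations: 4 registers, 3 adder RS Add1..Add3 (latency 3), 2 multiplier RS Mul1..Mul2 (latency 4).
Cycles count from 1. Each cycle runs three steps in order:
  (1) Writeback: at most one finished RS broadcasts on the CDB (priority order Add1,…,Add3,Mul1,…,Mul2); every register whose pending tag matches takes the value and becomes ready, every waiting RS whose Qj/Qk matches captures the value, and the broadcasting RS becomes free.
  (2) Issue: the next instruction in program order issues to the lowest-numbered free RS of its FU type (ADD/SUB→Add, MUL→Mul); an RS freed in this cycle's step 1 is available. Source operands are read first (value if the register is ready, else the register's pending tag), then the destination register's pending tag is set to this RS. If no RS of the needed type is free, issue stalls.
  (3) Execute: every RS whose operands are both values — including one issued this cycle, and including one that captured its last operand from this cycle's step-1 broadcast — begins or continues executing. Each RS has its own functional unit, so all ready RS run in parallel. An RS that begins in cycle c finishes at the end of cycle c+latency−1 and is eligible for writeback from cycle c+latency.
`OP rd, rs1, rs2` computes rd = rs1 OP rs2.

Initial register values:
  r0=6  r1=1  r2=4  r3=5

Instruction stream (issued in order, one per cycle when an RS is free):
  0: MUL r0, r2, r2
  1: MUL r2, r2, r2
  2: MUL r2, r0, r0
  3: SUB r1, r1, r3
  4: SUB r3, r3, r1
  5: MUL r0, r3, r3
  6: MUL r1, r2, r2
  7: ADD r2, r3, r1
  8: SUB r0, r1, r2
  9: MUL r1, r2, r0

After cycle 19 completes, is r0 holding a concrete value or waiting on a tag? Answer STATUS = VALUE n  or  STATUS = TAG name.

c1: issue MUL r0<-Mul1 | r0:Mul1,r1:1,r2:4,r3:5
c2: issue MUL r2<-Mul2 | r0:Mul1,r1:1,r2:Mul2,r3:5
c3: stall | r0:Mul1,r1:1,r2:Mul2,r3:5
c4: stall | r0:Mul1,r1:1,r2:Mul2,r3:5
c5: CDB Mul1=16; issue MUL r2<-Mul1 | r0:16,r1:1,r2:Mul1,r3:5
c6: CDB Mul2=16; issue SUB r1<-Add1 | r0:16,r1:Add1,r2:Mul1,r3:5
c7: issue SUB r3<-Add2 | r0:16,r1:Add1,r2:Mul1,r3:Add2
c8: issue MUL r0<-Mul2 | r0:Mul2,r1:Add1,r2:Mul1,r3:Add2
c9: CDB Add1=-4; stall | r0:Mul2,r1:-4,r2:Mul1,r3:Add2
c10: CDB Mul1=256; issue MUL r1<-Mul1 | r0:Mul2,r1:Mul1,r2:256,r3:Add2
c11: issue ADD r2<-Add1 | r0:Mul2,r1:Mul1,r2:Add1,r3:Add2
c12: CDB Add2=9; issue SUB r0<-Add2 | r0:Add2,r1:Mul1,r2:Add1,r3:9
c13: stall | r0:Add2,r1:Mul1,r2:Add1,r3:9
c14: CDB Mul1=65536; issue MUL r1<-Mul1 | r0:Add2,r1:Mul1,r2:Add1,r3:9
c15: - | r0:Add2,r1:Mul1,r2:Add1,r3:9
c16: CDB Mul2=81 | r0:Add2,r1:Mul1,r2:Add1,r3:9
c17: CDB Add1=65545 | r0:Add2,r1:Mul1,r2:65545,r3:9
c18: - | r0:Add2,r1:Mul1,r2:65545,r3:9
c19: - | r0:Add2,r1:Mul1,r2:65545,r3:9

STATUS = TAG Add2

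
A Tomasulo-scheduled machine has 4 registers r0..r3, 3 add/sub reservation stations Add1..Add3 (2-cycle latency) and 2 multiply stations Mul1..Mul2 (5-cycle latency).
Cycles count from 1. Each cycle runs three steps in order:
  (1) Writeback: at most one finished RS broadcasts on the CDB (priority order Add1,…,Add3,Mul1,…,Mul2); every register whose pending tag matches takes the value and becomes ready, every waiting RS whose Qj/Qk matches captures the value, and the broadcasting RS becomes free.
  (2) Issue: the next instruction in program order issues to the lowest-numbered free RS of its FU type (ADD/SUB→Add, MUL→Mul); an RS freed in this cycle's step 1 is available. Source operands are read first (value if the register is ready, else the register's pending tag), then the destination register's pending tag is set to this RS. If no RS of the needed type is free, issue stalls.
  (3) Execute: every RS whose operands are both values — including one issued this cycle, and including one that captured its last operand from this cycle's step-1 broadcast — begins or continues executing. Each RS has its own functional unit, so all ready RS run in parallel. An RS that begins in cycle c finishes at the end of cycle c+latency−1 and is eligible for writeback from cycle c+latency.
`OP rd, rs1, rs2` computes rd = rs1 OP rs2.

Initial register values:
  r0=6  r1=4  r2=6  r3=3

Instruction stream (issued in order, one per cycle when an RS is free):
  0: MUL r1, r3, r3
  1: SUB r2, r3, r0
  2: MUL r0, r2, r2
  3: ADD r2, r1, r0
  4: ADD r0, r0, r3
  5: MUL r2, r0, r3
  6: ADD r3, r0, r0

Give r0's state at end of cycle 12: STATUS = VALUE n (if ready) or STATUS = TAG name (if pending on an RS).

  c1: issue MUL r1<-Mul1  regs: r0:6,r1:Mul1,r2:6,r3:3
  c2: issue SUB r2<-Add1  regs: r0:6,r1:Mul1,r2:Add1,r3:3
  c3: issue MUL r0<-Mul2  regs: r0:Mul2,r1:Mul1,r2:Add1,r3:3
  c4: CDB Add1=-3; issue ADD r2<-Add1  regs: r0:Mul2,r1:Mul1,r2:Add1,r3:3
  c5: issue ADD r0<-Add2  regs: r0:Add2,r1:Mul1,r2:Add1,r3:3
  c6: CDB Mul1=9; issue MUL r2<-Mul1  regs: r0:Add2,r1:9,r2:Mul1,r3:3
  c7: issue ADD r3<-Add3  regs: r0:Add2,r1:9,r2:Mul1,r3:Add3
  c8: -  regs: r0:Add2,r1:9,r2:Mul1,r3:Add3
  c9: CDB Mul2=9  regs: r0:Add2,r1:9,r2:Mul1,r3:Add3
  c10: -  regs: r0:Add2,r1:9,r2:Mul1,r3:Add3
  c11: CDB Add1=18  regs: r0:Add2,r1:9,r2:Mul1,r3:Add3
  c12: CDB Add2=12  regs: r0:12,r1:9,r2:Mul1,r3:Add3

STATUS = VALUE 12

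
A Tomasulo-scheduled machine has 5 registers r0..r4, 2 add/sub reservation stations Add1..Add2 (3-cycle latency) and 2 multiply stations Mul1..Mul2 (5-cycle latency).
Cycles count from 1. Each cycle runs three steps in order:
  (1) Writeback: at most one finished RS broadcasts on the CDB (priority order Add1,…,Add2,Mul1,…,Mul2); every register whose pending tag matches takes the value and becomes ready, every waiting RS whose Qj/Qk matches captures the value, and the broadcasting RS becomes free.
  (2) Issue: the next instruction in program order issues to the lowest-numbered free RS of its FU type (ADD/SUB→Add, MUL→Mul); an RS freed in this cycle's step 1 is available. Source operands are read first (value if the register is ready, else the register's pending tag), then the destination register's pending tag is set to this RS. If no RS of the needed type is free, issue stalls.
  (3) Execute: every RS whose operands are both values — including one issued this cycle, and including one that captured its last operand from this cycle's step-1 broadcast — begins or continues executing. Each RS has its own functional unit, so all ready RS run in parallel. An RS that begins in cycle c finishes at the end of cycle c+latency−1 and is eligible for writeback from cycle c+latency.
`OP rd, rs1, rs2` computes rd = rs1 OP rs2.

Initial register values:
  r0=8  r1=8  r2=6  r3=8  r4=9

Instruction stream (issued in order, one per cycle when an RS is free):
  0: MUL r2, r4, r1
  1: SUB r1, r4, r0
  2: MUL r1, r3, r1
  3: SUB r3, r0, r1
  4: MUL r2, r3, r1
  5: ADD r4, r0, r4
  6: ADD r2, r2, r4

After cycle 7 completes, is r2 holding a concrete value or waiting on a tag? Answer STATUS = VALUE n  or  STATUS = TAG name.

STATUS = TAG Mul1

  c1: issue MUL r2<-Mul1  regs: r0:8,r1:8,r2:Mul1,r3:8,r4:9
  c2: issue SUB r1<-Add1  regs: r0:8,r1:Add1,r2:Mul1,r3:8,r4:9
  c3: issue MUL r1<-Mul2  regs: r0:8,r1:Mul2,r2:Mul1,r3:8,r4:9
  c4: issue SUB r3<-Add2  regs: r0:8,r1:Mul2,r2:Mul1,r3:Add2,r4:9
  c5: CDB Add1=1; stall  regs: r0:8,r1:Mul2,r2:Mul1,r3:Add2,r4:9
  c6: CDB Mul1=72; issue MUL r2<-Mul1  regs: r0:8,r1:Mul2,r2:Mul1,r3:Add2,r4:9
  c7: issue ADD r4<-Add1  regs: r0:8,r1:Mul2,r2:Mul1,r3:Add2,r4:Add1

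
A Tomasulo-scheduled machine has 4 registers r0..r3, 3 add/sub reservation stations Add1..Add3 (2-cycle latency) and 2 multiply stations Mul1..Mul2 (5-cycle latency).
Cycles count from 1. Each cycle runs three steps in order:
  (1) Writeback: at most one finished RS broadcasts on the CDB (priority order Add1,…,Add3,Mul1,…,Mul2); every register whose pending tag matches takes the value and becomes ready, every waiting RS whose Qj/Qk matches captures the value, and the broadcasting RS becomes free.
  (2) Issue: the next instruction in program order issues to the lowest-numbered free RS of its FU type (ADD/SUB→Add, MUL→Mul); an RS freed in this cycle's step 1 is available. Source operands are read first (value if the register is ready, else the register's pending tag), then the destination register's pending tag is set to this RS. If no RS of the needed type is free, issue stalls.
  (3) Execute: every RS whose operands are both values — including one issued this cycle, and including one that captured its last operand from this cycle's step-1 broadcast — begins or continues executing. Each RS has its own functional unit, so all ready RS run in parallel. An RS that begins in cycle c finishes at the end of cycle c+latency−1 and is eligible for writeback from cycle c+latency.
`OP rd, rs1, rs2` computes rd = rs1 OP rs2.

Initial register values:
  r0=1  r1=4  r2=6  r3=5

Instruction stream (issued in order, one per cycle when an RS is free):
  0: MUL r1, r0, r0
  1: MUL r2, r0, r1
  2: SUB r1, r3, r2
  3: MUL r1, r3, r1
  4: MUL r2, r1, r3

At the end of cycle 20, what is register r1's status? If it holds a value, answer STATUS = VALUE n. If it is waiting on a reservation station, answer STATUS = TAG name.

STATUS = VALUE 20

cycle 1: issue MUL r1<-Mul1 // r0:1,r1:Mul1,r2:6,r3:5
cycle 2: issue MUL r2<-Mul2 // r0:1,r1:Mul1,r2:Mul2,r3:5
cycle 3: issue SUB r1<-Add1 // r0:1,r1:Add1,r2:Mul2,r3:5
cycle 4: stall // r0:1,r1:Add1,r2:Mul2,r3:5
cycle 5: stall // r0:1,r1:Add1,r2:Mul2,r3:5
cycle 6: CDB Mul1=1; issue MUL r1<-Mul1 // r0:1,r1:Mul1,r2:Mul2,r3:5
cycle 7: stall // r0:1,r1:Mul1,r2:Mul2,r3:5
cycle 8: stall // r0:1,r1:Mul1,r2:Mul2,r3:5
cycle 9: stall // r0:1,r1:Mul1,r2:Mul2,r3:5
cycle 10: stall // r0:1,r1:Mul1,r2:Mul2,r3:5
cycle 11: CDB Mul2=1; issue MUL r2<-Mul2 // r0:1,r1:Mul1,r2:Mul2,r3:5
cycle 12: - // r0:1,r1:Mul1,r2:Mul2,r3:5
cycle 13: CDB Add1=4 // r0:1,r1:Mul1,r2:Mul2,r3:5
cycle 14: - // r0:1,r1:Mul1,r2:Mul2,r3:5
cycle 15: - // r0:1,r1:Mul1,r2:Mul2,r3:5
cycle 16: - // r0:1,r1:Mul1,r2:Mul2,r3:5
cycle 17: - // r0:1,r1:Mul1,r2:Mul2,r3:5
cycle 18: CDB Mul1=20 // r0:1,r1:20,r2:Mul2,r3:5
cycle 19: - // r0:1,r1:20,r2:Mul2,r3:5
cycle 20: - // r0:1,r1:20,r2:Mul2,r3:5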